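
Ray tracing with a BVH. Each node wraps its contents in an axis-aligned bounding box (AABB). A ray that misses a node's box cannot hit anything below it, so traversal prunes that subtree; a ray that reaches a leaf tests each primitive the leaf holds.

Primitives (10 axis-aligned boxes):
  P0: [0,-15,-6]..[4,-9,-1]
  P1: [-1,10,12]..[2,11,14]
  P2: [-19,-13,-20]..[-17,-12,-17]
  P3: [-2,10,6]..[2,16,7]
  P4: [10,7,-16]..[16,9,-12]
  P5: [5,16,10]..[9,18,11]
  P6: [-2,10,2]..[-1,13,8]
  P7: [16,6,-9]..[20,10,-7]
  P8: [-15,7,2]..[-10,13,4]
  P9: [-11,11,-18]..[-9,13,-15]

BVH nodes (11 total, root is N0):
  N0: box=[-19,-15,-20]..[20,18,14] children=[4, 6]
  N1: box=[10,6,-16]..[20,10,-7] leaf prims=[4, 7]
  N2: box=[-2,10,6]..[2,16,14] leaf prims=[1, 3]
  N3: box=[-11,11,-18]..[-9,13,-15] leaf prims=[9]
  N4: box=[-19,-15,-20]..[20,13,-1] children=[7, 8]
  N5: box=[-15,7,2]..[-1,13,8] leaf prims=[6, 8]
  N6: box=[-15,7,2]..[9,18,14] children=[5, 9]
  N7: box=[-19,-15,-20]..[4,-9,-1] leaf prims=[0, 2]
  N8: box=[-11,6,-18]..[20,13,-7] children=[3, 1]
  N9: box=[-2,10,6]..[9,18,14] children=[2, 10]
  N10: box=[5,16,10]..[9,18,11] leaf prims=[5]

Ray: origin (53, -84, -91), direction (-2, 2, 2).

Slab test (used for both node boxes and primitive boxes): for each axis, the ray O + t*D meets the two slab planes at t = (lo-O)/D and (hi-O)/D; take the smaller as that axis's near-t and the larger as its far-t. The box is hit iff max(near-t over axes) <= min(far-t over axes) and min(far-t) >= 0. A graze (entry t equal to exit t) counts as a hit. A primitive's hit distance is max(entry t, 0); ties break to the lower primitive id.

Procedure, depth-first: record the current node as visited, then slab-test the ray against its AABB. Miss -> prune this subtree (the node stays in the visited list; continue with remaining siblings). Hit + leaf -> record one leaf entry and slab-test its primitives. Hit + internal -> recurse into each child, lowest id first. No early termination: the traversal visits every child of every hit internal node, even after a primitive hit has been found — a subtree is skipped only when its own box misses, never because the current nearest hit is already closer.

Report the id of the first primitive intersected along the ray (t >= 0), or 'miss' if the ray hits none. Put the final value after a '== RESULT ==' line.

Walk:
N0 x:[33/2,36] y:[69/2,51] z:[71/2,105/2] -> hit [71/2,36], descend [4, 6]
  N4 x:[33/2,36] y:[69/2,97/2] z:[71/2,45] -> hit [71/2,36], descend [7, 8]
    N7 x:[49/2,36] y:[69/2,75/2] z:[71/2,45] -> hit [71/2,36] leaf, test {P0(miss), P2@t=71/2}
    N8 x:[33/2,32] y:[45,97/2] z:[73/2,42] -> miss, prune
  N6 x:[22,34] y:[91/2,51] z:[93/2,105/2] -> miss, prune

Summary -> nodes [0, 4, 7, 8, 6]; box-tests=5; leaf-entries=1; first=P2

== RESULT ==
2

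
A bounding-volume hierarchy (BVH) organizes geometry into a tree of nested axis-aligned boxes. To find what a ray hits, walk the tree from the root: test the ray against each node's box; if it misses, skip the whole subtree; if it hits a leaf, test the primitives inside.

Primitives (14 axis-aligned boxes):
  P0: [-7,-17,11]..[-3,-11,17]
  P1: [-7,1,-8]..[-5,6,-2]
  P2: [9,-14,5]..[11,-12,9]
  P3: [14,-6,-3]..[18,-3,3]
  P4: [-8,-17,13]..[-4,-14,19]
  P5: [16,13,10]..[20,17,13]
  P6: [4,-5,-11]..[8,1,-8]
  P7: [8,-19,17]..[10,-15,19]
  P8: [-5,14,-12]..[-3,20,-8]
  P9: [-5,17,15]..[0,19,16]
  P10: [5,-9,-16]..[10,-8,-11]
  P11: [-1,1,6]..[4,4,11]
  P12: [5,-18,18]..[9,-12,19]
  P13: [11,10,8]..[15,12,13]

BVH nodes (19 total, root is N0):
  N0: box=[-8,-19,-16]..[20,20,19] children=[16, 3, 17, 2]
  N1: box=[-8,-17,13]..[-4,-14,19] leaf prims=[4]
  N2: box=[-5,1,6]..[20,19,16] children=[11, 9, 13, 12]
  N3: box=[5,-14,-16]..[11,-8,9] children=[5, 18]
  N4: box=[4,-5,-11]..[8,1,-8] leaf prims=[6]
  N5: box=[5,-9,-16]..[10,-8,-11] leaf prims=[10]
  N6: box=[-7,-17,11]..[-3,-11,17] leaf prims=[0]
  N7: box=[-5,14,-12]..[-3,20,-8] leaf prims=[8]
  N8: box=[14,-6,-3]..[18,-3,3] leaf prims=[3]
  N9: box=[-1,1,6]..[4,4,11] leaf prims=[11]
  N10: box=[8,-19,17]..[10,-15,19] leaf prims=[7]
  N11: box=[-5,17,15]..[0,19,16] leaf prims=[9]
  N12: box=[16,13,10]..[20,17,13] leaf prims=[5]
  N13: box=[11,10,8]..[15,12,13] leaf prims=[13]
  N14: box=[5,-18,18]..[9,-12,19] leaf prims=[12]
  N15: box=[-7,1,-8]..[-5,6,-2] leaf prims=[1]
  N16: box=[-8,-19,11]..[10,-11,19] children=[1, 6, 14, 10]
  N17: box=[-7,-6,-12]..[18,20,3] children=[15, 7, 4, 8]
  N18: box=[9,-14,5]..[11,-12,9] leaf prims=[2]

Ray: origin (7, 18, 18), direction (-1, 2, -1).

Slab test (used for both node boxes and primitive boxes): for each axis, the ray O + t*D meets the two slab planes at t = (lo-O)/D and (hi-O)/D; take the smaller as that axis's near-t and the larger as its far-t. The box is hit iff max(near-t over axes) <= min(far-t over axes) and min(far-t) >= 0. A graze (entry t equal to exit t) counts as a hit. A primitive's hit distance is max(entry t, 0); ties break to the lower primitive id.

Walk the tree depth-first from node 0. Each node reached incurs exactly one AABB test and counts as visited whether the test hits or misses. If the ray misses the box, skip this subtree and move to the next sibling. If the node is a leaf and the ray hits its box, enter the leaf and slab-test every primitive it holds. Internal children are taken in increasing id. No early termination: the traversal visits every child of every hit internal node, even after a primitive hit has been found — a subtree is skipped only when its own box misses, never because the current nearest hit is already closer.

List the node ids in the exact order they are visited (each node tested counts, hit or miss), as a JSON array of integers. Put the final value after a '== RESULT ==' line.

Trace the traversal:
N0 x:[-13,15] y:[-37/2,1] z:[-1,34] -> hit [-1,1], descend [2, 3, 16, 17]
  N2 x:[-13,12] y:[-17/2,1/2] z:[2,12] -> miss, prune
  N3 x:[-4,2] y:[-16,-13] z:[9,34] -> miss, prune
  N16 x:[-3,15] y:[-37/2,-29/2] z:[-1,7] -> miss, prune
  N17 x:[-11,14] y:[-12,1] z:[15,30] -> miss, prune

order=[0, 2, 3, 16, 17]  |boxes|=5  |leaves|=0  hit=miss

== RESULT ==
[0, 2, 3, 16, 17]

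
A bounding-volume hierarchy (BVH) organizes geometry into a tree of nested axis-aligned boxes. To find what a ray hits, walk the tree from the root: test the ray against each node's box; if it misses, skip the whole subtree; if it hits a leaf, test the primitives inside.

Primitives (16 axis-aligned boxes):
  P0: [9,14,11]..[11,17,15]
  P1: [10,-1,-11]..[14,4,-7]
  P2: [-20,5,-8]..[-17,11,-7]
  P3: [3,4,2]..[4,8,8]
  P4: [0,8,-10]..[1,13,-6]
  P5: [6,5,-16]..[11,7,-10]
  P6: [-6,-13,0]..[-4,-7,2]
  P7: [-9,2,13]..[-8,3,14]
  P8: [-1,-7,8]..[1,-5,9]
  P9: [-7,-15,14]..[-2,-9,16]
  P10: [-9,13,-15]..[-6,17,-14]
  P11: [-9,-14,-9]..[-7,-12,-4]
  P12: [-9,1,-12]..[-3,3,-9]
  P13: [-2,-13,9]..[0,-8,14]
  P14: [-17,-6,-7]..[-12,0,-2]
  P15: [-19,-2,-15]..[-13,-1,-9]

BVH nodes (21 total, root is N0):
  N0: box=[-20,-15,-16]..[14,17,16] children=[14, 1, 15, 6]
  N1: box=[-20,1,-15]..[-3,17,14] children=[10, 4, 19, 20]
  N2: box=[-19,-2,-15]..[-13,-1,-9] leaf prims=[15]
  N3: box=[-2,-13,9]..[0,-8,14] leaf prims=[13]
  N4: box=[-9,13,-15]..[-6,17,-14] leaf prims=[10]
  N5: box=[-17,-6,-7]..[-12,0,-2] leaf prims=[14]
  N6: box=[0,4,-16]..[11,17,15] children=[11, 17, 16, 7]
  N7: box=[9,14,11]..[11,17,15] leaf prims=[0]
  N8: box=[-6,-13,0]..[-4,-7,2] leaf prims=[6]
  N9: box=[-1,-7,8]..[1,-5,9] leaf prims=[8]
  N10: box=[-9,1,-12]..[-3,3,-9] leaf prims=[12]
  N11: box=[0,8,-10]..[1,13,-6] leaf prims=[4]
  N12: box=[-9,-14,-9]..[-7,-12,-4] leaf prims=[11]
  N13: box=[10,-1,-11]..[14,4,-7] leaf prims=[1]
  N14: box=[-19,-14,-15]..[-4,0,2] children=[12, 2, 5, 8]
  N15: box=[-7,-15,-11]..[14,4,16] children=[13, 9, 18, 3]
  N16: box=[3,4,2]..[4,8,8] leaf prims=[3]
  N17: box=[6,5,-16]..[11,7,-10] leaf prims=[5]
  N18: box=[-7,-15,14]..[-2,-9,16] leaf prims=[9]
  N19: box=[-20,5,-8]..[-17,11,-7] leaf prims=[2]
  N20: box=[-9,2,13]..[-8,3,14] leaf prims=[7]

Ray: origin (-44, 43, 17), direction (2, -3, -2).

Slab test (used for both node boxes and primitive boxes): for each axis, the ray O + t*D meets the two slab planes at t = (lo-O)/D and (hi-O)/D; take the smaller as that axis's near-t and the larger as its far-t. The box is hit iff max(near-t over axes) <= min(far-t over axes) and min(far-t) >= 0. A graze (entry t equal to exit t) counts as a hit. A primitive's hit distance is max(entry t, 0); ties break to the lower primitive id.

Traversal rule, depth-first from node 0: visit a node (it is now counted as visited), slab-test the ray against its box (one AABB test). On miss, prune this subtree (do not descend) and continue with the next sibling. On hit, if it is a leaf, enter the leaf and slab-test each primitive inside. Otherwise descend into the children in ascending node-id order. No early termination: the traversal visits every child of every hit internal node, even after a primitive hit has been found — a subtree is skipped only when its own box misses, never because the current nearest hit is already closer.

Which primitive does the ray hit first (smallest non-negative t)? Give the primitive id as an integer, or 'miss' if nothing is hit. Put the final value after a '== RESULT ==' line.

Traverse from the root:
N0 x:[12,29] y:[26/3,58/3] z:[1/2,33/2] -> hit [12,33/2], descend [1, 6, 14, 15]
  N1 x:[12,41/2] y:[26/3,14] z:[3/2,16] -> hit [12,14], descend [4, 10, 19, 20]
    N4 x:[35/2,19] y:[26/3,10] z:[31/2,16] -> miss, prune
    N10 x:[35/2,41/2] y:[40/3,14] z:[13,29/2] -> miss, prune
    N19 x:[12,27/2] y:[32/3,38/3] z:[12,25/2] -> hit [12,25/2] leaf, test {P2@t=12}
    N20 x:[35/2,18] y:[40/3,41/3] z:[3/2,2] -> miss, prune
  N6 x:[22,55/2] y:[26/3,13] z:[1,33/2] -> miss, prune
  N14 x:[25/2,20] y:[43/3,19] z:[15/2,16] -> hit [43/3,16], descend [2, 5, 8, 12]
    N2 x:[25/2,31/2] y:[44/3,15] z:[13,16] -> hit [44/3,15] leaf, test {P15@t=44/3}
    N5 x:[27/2,16] y:[43/3,49/3] z:[19/2,12] -> miss, prune
    N8 x:[19,20] y:[50/3,56/3] z:[15/2,17/2] -> miss, prune
    N12 x:[35/2,37/2] y:[55/3,19] z:[21/2,13] -> miss, prune
  N15 x:[37/2,29] y:[13,58/3] z:[1/2,14] -> miss, prune

13 AABB tests over nodes [0, 1, 4, 10, 19, 20, 6, 14, 2, 5, 8, 12, 15]; 2 leaves entered; closest P2.

== RESULT ==
2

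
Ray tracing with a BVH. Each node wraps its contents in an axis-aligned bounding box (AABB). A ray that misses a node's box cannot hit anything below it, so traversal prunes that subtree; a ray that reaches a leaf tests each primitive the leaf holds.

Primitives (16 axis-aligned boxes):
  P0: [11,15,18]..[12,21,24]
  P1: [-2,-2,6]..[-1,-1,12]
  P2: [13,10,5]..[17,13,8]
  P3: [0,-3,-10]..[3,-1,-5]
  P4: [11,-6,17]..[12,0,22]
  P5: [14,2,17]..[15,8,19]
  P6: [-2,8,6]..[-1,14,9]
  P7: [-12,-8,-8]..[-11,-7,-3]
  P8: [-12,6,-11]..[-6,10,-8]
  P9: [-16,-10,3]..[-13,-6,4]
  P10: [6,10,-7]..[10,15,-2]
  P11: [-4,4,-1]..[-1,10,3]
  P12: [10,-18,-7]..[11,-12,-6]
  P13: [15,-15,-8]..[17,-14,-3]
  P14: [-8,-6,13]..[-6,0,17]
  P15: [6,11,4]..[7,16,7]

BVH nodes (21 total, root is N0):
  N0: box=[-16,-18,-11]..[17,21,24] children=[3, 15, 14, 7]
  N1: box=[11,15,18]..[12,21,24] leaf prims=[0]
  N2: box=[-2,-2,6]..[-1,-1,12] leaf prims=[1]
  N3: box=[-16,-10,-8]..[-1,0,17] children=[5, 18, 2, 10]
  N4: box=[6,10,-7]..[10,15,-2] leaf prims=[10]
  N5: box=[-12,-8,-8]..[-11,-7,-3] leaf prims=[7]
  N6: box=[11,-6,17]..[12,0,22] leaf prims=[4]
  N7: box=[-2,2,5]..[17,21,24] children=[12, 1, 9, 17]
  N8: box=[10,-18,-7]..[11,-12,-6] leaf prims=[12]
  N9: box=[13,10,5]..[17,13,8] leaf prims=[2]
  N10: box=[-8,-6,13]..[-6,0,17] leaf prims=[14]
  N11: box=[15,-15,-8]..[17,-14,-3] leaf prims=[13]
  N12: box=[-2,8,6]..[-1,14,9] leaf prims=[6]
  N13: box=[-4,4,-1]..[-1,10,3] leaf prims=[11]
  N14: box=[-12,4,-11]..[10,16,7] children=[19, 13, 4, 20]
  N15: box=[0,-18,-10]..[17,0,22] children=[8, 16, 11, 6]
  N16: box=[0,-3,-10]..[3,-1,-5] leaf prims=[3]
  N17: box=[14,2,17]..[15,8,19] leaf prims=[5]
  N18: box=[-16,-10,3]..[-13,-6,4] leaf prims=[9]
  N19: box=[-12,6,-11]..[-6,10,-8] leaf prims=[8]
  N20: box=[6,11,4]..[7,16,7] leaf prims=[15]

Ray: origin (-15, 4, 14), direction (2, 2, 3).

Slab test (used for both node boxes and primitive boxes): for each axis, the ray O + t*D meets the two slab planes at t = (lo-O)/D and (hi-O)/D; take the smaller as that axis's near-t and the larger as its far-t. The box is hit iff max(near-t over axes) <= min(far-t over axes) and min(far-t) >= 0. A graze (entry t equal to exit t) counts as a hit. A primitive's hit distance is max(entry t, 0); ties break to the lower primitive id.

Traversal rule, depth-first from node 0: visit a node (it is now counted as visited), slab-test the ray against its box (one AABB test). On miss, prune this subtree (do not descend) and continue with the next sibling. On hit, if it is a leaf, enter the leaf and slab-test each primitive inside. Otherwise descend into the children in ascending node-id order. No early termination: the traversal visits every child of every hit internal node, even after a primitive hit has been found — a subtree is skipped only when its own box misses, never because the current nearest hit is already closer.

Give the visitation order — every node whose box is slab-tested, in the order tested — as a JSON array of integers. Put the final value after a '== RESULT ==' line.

Trace the traversal:
N0 x:[-1/2,16] y:[-11,17/2] z:[-25/3,10/3] -> hit [-1/2,10/3], descend [3, 7, 14, 15]
  N3 x:[-1/2,7] y:[-7,-2] z:[-22/3,1] -> miss, prune
  N7 x:[13/2,16] y:[-1,17/2] z:[-3,10/3] -> miss, prune
  N14 x:[3/2,25/2] y:[0,6] z:[-25/3,-7/3] -> miss, prune
  N15 x:[15/2,16] y:[-11,-2] z:[-8,8/3] -> miss, prune

5 AABB tests over nodes [0, 3, 7, 14, 15]; 0 leaves entered; closest miss.

== RESULT ==
[0, 3, 7, 14, 15]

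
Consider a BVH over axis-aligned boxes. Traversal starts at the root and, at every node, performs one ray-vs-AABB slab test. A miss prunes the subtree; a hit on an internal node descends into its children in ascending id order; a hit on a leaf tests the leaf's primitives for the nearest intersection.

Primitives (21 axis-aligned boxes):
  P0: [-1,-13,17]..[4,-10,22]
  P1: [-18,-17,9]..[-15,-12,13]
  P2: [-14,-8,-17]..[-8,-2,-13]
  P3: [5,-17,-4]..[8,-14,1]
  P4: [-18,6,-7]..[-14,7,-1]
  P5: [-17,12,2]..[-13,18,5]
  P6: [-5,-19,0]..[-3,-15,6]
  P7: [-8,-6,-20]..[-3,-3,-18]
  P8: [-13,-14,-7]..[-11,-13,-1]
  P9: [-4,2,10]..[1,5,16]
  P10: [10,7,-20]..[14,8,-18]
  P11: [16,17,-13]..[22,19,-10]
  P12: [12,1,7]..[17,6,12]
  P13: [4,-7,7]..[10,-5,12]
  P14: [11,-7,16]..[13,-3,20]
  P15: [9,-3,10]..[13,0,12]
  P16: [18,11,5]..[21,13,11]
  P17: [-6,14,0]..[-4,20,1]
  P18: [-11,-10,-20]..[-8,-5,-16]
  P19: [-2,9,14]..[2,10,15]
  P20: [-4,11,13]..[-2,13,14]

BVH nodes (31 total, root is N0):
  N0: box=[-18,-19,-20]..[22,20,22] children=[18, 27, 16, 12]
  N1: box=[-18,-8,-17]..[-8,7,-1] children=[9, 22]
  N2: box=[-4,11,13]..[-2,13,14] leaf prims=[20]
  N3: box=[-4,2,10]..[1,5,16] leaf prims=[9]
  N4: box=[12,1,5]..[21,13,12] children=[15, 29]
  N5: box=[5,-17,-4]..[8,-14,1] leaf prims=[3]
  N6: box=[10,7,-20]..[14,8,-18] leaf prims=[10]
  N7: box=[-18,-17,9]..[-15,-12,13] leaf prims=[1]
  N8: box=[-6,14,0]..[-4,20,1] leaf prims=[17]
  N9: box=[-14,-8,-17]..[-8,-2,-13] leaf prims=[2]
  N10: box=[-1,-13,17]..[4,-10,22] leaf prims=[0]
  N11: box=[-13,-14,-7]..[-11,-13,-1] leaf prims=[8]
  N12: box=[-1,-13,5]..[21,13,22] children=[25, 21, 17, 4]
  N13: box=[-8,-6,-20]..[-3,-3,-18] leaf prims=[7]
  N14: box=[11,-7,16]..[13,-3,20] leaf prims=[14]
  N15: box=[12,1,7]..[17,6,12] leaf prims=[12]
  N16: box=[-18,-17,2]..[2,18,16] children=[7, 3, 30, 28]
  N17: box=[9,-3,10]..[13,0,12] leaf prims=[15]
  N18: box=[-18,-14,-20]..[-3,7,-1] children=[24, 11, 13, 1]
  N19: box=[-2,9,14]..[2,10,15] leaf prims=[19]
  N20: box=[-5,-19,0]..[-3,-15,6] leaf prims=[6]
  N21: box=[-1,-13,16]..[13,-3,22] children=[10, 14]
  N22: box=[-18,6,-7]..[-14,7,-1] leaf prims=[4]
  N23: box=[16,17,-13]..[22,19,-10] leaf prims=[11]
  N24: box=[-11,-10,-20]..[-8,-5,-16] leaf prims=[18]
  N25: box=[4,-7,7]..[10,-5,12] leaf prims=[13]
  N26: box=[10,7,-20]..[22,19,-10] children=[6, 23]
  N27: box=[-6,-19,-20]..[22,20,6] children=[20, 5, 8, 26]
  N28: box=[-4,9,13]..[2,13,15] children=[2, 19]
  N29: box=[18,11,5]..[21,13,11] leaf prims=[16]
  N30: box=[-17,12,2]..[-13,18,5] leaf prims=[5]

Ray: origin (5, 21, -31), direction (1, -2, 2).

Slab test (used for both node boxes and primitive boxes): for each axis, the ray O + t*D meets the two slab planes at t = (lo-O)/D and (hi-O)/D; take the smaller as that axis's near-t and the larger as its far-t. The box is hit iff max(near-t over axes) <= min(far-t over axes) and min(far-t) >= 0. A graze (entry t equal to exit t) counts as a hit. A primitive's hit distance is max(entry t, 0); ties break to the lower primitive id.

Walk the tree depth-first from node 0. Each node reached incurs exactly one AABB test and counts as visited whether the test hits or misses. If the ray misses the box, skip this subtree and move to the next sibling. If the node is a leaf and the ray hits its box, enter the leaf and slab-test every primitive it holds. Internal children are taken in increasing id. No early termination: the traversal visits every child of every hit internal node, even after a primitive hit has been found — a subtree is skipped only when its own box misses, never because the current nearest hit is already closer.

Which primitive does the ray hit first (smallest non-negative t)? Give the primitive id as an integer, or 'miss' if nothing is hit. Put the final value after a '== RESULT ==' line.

Traverse from the root:
N0 x:[-23,17] y:[1/2,20] z:[11/2,53/2] -> hit [11/2,17], descend [12, 16, 18, 27]
  N12 x:[-6,16] y:[4,17] z:[18,53/2] -> miss, prune
  N16 x:[-23,-3] y:[3/2,19] z:[33/2,47/2] -> miss, prune
  N18 x:[-23,-8] y:[7,35/2] z:[11/2,15] -> miss, prune
  N27 x:[-11,17] y:[1/2,20] z:[11/2,37/2] -> hit [11/2,17], descend [5, 8, 20, 26]
    N5 x:[0,3] y:[35/2,19] z:[27/2,16] -> miss, prune
    N8 x:[-11,-9] y:[1/2,7/2] z:[31/2,16] -> miss, prune
    N20 x:[-10,-8] y:[18,20] z:[31/2,37/2] -> miss, prune
    N26 x:[5,17] y:[1,7] z:[11/2,21/2] -> hit [11/2,7], descend [6, 23]
      N6 x:[5,9] y:[13/2,7] z:[11/2,13/2] -> hit [13/2,13/2] leaf, test {P10@t=13/2}
      N23 x:[11,17] y:[1,2] z:[9,21/2] -> miss, prune

Summary -> nodes [0, 12, 16, 18, 27, 5, 8, 20, 26, 6, 23]; box-tests=11; leaf-entries=1; first=P10

== RESULT ==
10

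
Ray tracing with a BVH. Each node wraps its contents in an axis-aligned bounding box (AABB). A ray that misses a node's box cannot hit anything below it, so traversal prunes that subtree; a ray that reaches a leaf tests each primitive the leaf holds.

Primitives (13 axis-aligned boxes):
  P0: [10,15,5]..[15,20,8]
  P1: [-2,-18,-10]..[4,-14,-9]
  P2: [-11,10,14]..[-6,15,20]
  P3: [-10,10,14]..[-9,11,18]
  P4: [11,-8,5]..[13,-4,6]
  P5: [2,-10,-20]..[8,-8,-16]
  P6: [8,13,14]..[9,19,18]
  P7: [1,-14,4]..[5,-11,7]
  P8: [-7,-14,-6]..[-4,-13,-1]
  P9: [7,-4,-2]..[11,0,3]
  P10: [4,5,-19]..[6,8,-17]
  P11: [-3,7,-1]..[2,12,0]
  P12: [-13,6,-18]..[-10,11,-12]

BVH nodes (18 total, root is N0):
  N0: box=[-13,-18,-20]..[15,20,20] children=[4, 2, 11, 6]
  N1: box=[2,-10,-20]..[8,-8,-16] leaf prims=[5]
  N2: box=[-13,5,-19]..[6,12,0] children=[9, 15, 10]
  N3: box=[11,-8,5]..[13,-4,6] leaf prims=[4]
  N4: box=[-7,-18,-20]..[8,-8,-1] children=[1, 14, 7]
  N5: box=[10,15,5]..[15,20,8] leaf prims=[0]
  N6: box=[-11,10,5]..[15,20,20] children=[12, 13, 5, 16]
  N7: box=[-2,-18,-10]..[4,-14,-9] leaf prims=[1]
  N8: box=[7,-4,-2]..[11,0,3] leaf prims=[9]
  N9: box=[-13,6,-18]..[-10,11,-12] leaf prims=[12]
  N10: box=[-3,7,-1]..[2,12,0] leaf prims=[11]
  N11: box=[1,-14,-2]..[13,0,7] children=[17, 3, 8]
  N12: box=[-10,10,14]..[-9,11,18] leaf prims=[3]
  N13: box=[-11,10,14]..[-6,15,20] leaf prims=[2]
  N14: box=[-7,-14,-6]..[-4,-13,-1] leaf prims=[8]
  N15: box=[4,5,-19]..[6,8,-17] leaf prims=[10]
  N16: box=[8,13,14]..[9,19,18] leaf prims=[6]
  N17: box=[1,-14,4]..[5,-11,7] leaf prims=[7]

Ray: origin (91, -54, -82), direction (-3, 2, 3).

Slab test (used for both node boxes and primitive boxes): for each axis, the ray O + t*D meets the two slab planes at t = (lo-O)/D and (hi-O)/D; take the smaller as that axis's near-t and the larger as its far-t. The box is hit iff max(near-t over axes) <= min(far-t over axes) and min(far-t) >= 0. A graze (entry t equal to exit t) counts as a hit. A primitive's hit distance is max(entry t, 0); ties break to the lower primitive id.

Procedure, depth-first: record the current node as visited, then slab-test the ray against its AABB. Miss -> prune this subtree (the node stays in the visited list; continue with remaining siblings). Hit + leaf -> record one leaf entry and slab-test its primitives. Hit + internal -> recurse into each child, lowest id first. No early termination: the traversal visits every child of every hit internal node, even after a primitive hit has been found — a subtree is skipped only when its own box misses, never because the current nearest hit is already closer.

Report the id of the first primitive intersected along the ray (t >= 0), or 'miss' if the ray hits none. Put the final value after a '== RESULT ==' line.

Walk:
N0 x:[76/3,104/3] y:[18,37] z:[62/3,34] -> hit [76/3,34], descend [2, 4, 6, 11]
  N2 x:[85/3,104/3] y:[59/2,33] z:[21,82/3] -> miss, prune
  N4 x:[83/3,98/3] y:[18,23] z:[62/3,27] -> miss, prune
  N6 x:[76/3,34] y:[32,37] z:[29,34] -> hit [32,34], descend [5, 12, 13, 16]
    N5 x:[76/3,27] y:[69/2,37] z:[29,30] -> miss, prune
    N12 x:[100/3,101/3] y:[32,65/2] z:[32,100/3] -> miss, prune
    N13 x:[97/3,34] y:[32,69/2] z:[32,34] -> hit [97/3,34] leaf, test {P2@t=97/3}
    N16 x:[82/3,83/3] y:[67/2,73/2] z:[32,100/3] -> miss, prune
  N11 x:[26,30] y:[20,27] z:[80/3,89/3] -> hit [80/3,27], descend [3, 8, 17]
    N3 x:[26,80/3] y:[23,25] z:[29,88/3] -> miss, prune
    N8 x:[80/3,28] y:[25,27] z:[80/3,85/3] -> hit [80/3,27] leaf, test {P9@t=80/3}
    N17 x:[86/3,30] y:[20,43/2] z:[86/3,89/3] -> miss, prune

order=[0, 2, 4, 6, 5, 12, 13, 16, 11, 3, 8, 17]  |boxes|=12  |leaves|=2  hit=P9

== RESULT ==
9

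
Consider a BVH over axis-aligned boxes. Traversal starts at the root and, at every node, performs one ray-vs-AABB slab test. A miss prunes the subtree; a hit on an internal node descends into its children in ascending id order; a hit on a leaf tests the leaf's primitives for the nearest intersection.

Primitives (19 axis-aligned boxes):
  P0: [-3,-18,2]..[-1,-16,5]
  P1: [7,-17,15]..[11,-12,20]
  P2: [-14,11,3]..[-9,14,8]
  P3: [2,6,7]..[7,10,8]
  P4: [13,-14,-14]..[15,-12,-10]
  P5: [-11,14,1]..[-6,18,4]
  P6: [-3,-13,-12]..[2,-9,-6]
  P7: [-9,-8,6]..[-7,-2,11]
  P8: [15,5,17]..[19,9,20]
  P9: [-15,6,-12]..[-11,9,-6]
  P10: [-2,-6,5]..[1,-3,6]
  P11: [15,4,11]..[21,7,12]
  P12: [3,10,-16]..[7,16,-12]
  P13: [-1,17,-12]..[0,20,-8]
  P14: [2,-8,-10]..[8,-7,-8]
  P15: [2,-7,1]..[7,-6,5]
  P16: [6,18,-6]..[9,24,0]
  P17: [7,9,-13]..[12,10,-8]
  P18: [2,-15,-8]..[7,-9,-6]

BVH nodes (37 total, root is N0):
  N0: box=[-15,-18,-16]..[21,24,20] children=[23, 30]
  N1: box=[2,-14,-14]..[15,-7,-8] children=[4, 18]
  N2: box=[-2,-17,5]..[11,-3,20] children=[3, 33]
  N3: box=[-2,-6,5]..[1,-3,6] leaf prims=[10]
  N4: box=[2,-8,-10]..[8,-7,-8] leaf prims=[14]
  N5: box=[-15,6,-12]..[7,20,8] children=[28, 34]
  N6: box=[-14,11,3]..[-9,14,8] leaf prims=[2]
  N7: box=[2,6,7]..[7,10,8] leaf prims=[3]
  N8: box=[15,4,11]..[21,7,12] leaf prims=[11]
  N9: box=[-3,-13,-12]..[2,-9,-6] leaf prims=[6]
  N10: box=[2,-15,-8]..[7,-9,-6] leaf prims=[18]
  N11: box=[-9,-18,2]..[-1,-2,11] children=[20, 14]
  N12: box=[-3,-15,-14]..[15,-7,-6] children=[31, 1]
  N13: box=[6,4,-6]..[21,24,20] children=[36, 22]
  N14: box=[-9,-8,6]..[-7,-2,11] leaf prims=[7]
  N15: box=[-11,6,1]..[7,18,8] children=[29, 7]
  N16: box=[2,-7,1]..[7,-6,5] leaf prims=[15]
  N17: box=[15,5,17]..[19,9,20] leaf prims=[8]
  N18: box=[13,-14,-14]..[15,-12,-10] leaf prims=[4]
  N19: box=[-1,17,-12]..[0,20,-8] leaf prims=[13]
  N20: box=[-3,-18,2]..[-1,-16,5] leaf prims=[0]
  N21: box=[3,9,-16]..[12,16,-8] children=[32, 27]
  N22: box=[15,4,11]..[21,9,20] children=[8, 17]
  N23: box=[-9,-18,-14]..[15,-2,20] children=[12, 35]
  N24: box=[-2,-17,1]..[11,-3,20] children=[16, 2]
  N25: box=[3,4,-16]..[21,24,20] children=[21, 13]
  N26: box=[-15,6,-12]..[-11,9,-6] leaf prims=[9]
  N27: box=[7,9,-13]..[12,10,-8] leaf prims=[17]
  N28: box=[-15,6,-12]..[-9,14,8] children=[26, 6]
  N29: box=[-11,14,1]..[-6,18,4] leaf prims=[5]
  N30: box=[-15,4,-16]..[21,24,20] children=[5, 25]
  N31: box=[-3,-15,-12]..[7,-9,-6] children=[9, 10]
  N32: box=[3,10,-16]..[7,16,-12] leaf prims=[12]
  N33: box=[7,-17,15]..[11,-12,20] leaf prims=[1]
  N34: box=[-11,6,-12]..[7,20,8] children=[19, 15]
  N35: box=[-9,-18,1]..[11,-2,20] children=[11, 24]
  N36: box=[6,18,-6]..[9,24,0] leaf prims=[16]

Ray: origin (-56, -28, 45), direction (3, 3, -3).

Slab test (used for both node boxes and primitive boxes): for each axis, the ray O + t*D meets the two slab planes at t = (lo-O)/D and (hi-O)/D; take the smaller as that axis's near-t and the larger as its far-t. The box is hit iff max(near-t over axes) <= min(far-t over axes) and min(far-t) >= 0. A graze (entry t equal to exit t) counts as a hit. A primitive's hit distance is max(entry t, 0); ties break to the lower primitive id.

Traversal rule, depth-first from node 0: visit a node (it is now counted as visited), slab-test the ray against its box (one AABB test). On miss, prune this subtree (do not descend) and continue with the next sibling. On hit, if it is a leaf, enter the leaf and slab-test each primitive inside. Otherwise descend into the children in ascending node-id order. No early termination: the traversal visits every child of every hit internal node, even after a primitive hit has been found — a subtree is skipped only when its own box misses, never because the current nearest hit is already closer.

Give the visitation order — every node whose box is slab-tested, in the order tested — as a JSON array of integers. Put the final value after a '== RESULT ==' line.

Walk:
N0 x:[41/3,77/3] y:[10/3,52/3] z:[25/3,61/3] -> hit [41/3,52/3], descend [23, 30]
  N23 x:[47/3,71/3] y:[10/3,26/3] z:[25/3,59/3] -> miss, prune
  N30 x:[41/3,77/3] y:[32/3,52/3] z:[25/3,61/3] -> hit [41/3,52/3], descend [5, 25]
    N5 x:[41/3,21] y:[34/3,16] z:[37/3,19] -> hit [41/3,16], descend [28, 34]
      N28 x:[41/3,47/3] y:[34/3,14] z:[37/3,19] -> hit [41/3,14], descend [6, 26]
        N6 x:[14,47/3] y:[13,14] z:[37/3,14] -> hit [14,14] leaf, test {P2@t=14}
        N26 x:[41/3,15] y:[34/3,37/3] z:[17,19] -> miss, prune
      N34 x:[15,21] y:[34/3,16] z:[37/3,19] -> hit [15,16], descend [15, 19]
        N15 x:[15,21] y:[34/3,46/3] z:[37/3,44/3] -> miss, prune
        N19 x:[55/3,56/3] y:[15,16] z:[53/3,19] -> miss, prune
    N25 x:[59/3,77/3] y:[32/3,52/3] z:[25/3,61/3] -> miss, prune

11 AABB tests over nodes [0, 23, 30, 5, 28, 6, 26, 34, 15, 19, 25]; 1 leaf entered; closest P2.

== RESULT ==
[0, 23, 30, 5, 28, 6, 26, 34, 15, 19, 25]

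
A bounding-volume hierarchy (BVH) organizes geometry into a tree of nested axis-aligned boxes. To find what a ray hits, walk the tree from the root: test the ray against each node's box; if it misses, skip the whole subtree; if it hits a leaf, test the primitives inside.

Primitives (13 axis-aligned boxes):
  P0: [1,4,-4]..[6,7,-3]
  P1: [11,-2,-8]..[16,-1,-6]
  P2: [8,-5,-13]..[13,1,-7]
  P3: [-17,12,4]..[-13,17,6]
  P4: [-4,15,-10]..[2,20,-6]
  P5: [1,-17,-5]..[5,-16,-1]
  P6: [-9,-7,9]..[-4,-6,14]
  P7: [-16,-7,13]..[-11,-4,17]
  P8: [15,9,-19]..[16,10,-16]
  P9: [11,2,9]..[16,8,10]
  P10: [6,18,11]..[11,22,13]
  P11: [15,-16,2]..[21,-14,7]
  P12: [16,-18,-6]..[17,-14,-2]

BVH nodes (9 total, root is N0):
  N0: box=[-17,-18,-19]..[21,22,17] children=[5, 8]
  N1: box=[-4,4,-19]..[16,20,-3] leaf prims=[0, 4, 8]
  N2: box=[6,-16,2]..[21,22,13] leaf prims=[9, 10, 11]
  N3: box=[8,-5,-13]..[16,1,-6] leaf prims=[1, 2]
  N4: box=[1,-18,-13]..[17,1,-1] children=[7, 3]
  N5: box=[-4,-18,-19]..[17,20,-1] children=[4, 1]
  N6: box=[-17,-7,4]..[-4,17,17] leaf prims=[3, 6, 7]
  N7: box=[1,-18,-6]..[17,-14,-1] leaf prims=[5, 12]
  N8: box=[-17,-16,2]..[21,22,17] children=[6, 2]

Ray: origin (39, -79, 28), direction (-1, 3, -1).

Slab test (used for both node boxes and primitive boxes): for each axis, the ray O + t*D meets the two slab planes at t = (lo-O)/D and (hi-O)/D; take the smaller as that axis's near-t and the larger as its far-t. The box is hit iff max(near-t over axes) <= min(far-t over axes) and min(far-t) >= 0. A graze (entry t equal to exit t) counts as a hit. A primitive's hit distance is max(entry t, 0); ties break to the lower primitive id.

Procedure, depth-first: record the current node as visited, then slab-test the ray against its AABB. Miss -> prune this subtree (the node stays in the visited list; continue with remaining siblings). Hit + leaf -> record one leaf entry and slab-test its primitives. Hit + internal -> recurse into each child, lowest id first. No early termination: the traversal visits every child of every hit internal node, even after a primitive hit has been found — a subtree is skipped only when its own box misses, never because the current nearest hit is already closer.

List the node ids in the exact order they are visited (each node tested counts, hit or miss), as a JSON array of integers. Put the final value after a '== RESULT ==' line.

Trace the traversal:
N0 x:[18,56] y:[61/3,101/3] z:[11,47] -> hit [61/3,101/3], descend [5, 8]
  N5 x:[22,43] y:[61/3,33] z:[29,47] -> hit [29,33], descend [1, 4]
    N1 x:[23,43] y:[83/3,33] z:[31,47] -> hit [31,33] leaf, test {P0(miss), P4(miss), P8(miss)}
    N4 x:[22,38] y:[61/3,80/3] z:[29,41] -> miss, prune
  N8 x:[18,56] y:[21,101/3] z:[11,26] -> hit [21,26], descend [2, 6]
    N2 x:[18,33] y:[21,101/3] z:[15,26] -> hit [21,26] leaf, test {P9(miss), P10(miss), P11@t=21}
    N6 x:[43,56] y:[24,32] z:[11,24] -> miss, prune

Visited [0, 5, 1, 4, 8, 2, 6]. Tests: 7 box, 2 leaf. Nearest: P11.

== RESULT ==
[0, 5, 1, 4, 8, 2, 6]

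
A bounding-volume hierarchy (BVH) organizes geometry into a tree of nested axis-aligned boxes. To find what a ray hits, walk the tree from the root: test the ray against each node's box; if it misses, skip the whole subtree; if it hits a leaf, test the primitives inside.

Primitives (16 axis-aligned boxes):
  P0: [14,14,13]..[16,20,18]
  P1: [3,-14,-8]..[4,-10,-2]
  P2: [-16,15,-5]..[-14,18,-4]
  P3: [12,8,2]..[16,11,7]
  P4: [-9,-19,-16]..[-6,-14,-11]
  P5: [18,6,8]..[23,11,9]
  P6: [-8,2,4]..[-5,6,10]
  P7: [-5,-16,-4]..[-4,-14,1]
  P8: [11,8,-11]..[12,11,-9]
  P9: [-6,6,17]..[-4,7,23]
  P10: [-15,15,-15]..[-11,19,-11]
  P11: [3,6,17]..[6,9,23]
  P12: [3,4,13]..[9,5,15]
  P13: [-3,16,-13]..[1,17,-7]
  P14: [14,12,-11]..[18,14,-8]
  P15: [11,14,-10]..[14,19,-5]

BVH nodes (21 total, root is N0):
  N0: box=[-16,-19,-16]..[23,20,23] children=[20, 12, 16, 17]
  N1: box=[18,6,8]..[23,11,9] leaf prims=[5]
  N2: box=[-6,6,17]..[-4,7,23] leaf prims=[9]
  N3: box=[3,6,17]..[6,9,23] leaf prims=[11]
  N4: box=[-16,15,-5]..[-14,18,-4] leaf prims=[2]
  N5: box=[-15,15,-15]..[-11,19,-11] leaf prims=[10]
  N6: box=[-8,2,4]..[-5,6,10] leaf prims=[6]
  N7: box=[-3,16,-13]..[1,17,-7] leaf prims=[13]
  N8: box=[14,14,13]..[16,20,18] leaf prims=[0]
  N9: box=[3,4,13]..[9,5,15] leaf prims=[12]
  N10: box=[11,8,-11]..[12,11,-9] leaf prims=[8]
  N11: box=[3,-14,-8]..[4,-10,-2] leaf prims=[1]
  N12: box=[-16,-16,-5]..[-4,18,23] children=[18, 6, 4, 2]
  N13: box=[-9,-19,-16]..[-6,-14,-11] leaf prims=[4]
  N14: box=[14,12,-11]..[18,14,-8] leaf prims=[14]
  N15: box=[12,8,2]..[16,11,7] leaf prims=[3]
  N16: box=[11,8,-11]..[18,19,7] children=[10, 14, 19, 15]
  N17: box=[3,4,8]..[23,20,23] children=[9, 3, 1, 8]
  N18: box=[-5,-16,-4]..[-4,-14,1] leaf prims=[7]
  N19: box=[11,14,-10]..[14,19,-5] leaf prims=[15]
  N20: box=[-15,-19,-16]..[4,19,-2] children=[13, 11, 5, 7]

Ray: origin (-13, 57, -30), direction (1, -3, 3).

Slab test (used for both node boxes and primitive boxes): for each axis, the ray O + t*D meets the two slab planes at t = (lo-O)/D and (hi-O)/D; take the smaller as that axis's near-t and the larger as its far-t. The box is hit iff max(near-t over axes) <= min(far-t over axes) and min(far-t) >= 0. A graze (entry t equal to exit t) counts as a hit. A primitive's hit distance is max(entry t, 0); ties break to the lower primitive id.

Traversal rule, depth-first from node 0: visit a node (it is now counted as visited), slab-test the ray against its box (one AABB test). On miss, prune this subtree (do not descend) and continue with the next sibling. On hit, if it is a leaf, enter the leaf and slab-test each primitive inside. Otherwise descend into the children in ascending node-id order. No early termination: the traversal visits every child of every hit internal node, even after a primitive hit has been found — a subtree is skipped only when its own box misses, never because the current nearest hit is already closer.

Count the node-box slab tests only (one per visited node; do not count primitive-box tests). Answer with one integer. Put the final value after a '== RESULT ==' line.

Trace the traversal:
N0 x:[-3,36] y:[37/3,76/3] z:[14/3,53/3] -> hit [37/3,53/3], descend [12, 16, 17, 20]
  N12 x:[-3,9] y:[13,73/3] z:[25/3,53/3] -> miss, prune
  N16 x:[24,31] y:[38/3,49/3] z:[19/3,37/3] -> miss, prune
  N17 x:[16,36] y:[37/3,53/3] z:[38/3,53/3] -> hit [16,53/3], descend [1, 3, 8, 9]
    N1 x:[31,36] y:[46/3,17] z:[38/3,13] -> miss, prune
    N3 x:[16,19] y:[16,17] z:[47/3,53/3] -> hit [16,17] leaf, test {P11@t=16}
    N8 x:[27,29] y:[37/3,43/3] z:[43/3,16] -> miss, prune
    N9 x:[16,22] y:[52/3,53/3] z:[43/3,15] -> miss, prune
  N20 x:[-2,17] y:[38/3,76/3] z:[14/3,28/3] -> miss, prune

9 AABB tests over nodes [0, 12, 16, 17, 1, 3, 8, 9, 20]; 1 leaf entered; closest P11.

== RESULT ==
9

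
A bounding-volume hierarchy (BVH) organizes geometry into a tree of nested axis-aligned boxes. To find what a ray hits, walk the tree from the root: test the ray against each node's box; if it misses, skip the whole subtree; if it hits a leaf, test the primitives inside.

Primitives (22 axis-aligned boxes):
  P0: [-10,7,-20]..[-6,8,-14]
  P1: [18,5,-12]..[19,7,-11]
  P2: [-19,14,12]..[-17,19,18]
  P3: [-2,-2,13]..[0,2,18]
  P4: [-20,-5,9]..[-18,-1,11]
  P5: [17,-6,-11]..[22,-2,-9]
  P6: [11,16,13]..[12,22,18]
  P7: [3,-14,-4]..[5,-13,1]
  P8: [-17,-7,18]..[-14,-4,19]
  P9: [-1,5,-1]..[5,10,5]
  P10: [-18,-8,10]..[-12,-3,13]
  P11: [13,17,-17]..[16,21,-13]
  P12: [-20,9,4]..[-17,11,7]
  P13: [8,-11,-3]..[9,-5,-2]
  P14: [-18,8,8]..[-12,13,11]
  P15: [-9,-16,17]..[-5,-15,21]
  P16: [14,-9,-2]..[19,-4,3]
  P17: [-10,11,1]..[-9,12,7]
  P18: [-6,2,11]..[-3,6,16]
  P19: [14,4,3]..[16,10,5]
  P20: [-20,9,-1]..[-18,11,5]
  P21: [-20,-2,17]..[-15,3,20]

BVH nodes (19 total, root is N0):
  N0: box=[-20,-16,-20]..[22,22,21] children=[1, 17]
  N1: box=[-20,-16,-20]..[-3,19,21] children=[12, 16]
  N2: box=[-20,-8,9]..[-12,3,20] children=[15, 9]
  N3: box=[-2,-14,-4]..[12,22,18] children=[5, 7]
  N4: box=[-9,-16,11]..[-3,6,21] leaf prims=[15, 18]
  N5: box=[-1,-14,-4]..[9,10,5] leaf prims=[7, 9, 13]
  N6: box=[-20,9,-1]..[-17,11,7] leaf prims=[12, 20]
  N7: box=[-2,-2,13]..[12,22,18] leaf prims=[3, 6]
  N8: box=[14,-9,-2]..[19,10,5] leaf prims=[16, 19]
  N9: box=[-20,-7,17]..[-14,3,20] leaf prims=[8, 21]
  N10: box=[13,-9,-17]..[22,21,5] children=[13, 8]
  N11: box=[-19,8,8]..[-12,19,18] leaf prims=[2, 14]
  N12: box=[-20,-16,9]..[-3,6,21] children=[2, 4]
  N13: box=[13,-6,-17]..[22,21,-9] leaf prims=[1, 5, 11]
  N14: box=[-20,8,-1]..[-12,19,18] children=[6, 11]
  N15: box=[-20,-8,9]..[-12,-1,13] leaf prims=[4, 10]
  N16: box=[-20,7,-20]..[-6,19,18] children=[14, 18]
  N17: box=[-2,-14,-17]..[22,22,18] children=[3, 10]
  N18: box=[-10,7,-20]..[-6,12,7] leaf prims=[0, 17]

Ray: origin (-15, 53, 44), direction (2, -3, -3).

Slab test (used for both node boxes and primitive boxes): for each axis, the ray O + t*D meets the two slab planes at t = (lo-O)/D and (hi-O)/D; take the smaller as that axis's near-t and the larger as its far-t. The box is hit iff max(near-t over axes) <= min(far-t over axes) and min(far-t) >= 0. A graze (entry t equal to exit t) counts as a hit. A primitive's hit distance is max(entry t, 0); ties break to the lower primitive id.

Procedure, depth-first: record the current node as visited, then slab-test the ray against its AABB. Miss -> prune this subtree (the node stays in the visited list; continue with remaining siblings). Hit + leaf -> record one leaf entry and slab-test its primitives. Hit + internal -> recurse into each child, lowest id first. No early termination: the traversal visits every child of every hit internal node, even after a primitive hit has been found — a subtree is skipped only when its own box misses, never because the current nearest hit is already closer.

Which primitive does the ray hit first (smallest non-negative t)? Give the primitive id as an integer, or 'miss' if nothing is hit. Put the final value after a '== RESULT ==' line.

Trace the traversal:
N0 x:[-5/2,37/2] y:[31/3,23] z:[23/3,64/3] -> hit [31/3,37/2], descend [1, 17]
  N1 x:[-5/2,6] y:[34/3,23] z:[23/3,64/3] -> miss, prune
  N17 x:[13/2,37/2] y:[31/3,67/3] z:[26/3,61/3] -> hit [31/3,37/2], descend [3, 10]
    N3 x:[13/2,27/2] y:[31/3,67/3] z:[26/3,16] -> hit [31/3,27/2], descend [5, 7]
      N5 x:[7,12] y:[43/3,67/3] z:[13,16] -> miss, prune
      N7 x:[13/2,27/2] y:[31/3,55/3] z:[26/3,31/3] -> hit [31/3,31/3] leaf, test {P3(miss), P6(miss)}
    N10 x:[14,37/2] y:[32/3,62/3] z:[13,61/3] -> hit [14,37/2], descend [8, 13]
      N8 x:[29/2,17] y:[43/3,62/3] z:[13,46/3] -> hit [29/2,46/3] leaf, test {P16(miss), P19(miss)}
      N13 x:[14,37/2] y:[32/3,59/3] z:[53/3,61/3] -> hit [53/3,37/2] leaf, test {P1(miss), P5@t=55/3, P11(miss)}

Summary -> nodes [0, 1, 17, 3, 5, 7, 10, 8, 13]; box-tests=9; leaf-entries=3; first=P5

== RESULT ==
5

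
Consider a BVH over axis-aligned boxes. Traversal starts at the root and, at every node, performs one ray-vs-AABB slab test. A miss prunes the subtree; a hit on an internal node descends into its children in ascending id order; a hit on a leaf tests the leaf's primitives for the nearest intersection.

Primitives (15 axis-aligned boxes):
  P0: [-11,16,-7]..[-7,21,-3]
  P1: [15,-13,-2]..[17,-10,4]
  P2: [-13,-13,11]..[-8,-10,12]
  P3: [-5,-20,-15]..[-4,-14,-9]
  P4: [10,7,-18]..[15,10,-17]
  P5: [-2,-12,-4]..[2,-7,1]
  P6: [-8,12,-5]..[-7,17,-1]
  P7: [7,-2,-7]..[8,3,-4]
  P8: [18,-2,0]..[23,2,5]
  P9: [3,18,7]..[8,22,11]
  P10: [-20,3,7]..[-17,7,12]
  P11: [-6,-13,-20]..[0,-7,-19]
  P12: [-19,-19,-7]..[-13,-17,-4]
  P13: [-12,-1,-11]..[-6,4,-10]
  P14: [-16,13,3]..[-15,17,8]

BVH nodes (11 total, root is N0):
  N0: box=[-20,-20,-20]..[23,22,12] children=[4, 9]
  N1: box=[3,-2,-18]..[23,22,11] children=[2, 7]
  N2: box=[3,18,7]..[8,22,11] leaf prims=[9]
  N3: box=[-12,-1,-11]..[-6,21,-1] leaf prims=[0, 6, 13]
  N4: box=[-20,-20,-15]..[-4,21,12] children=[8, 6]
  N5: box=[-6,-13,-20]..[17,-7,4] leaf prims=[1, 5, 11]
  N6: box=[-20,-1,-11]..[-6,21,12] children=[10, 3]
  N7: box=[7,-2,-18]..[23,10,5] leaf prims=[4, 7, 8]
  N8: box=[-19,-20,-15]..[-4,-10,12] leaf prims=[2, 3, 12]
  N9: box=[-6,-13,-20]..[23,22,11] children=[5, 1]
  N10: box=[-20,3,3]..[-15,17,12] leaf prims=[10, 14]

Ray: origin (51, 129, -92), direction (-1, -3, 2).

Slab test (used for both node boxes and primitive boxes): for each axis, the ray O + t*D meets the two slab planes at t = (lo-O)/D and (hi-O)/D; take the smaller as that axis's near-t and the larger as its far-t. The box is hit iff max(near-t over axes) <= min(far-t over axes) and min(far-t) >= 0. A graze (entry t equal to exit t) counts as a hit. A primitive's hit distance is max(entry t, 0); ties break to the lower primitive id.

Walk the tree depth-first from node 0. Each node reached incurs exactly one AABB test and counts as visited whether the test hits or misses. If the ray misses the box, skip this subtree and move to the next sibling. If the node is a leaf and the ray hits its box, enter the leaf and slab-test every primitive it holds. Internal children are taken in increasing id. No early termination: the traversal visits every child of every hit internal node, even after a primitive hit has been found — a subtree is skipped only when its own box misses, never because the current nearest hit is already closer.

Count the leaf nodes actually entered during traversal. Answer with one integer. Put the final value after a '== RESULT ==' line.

Traverse from the root:
N0 x:[28,71] y:[107/3,149/3] z:[36,52] -> hit [36,149/3], descend [4, 9]
  N4 x:[55,71] y:[36,149/3] z:[77/2,52] -> miss, prune
  N9 x:[28,57] y:[107/3,142/3] z:[36,103/2] -> hit [36,142/3], descend [1, 5]
    N1 x:[28,48] y:[107/3,131/3] z:[37,103/2] -> hit [37,131/3], descend [2, 7]
      N2 x:[43,48] y:[107/3,37] z:[99/2,103/2] -> miss, prune
      N7 x:[28,44] y:[119/3,131/3] z:[37,97/2] -> hit [119/3,131/3] leaf, test {P4(miss), P7@t=43, P8(miss)}
    N5 x:[34,57] y:[136/3,142/3] z:[36,48] -> hit [136/3,142/3] leaf, test {P1(miss), P5(miss), P11(miss)}

order=[0, 4, 9, 1, 2, 7, 5]  |boxes|=7  |leaves|=2  hit=P7

== RESULT ==
2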